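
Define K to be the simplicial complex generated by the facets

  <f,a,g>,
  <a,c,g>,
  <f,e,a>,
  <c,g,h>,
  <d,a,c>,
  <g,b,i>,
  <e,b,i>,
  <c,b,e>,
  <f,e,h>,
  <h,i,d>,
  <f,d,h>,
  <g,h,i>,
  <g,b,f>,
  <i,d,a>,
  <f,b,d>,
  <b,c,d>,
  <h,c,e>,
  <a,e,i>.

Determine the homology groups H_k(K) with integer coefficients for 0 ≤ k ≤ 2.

H_0 ≅ Z,  H_1 ≅ Z^2,  H_2 ≅ Z.

We work with the vertex ordering a < b < c < d < e < f < g < h < i. The simplices of K, each written with vertices in increasing order, are:

  0-simplices (9): a, b, c, d, e, f, g, h, i
  1-simplices (27): ac, ad, ae, af, ag, ai, bc, bd, be, bf, bg, bi, cd, ce, cg, ch, df, dh, di, ef, eh, ei, fg, fh, gh, gi, hi
  2-simplices (18): acd, acg, adi, aef, aei, afg, bcd, bce, bdf, bei, bfg, bgi, ceh, cgh, dfh, dhi, efh, ghi

Hence C_0 ≅ Z^9, C_1 ≅ Z^27, C_2 ≅ Z^18.

∂_1: C_1 → C_0 sends each edge [p,q] (with p < q) to q − p.
The resulting 9×27 matrix has rank 8, and its Smith normal form has invariant factors (1,1,1,1,1,1,1,1).

The boundary map ∂_2: C_2 → C_1 acts by ∂[p,q,r] = [q,r] − [p,r] + [p,q]. For instance
  ∂cgh = gh − ch + cg,
  ∂adi = di − ai + ad.
The 27×18 boundary matrix has rank 17 and Smith normal form diag(1,1,1,1,1,1,1,1,1,1,1,1,1,1,1,1,1).

From H_k ≅ ker(∂_k) / im(∂_{k+1}) we obtain:

  H_0: rank C_0 − rank ∂_1 = 9 − 8 = 1, and the invariant factors of ∂_1 are all 1, so H_0 = Z.
  H_1: rank ker ∂_1 − rank ∂_2 = (27 − 8) − 17 = 2, and the invariant factors of ∂_2 are all 1, so H_1 = Z^2.
  H_2: rank ker ∂_2 − rank ∂_3 = (18 − 17) − 0 = 1, and there is no ∂_3, so H_2 = Z.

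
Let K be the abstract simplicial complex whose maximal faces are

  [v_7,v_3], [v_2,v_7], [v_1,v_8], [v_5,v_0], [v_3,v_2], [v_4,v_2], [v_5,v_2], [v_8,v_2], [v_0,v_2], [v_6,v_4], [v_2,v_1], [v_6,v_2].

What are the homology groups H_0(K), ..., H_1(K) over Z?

H_0 ≅ Z,  H_1 ≅ Z^4.

Order the vertices as v_0 < v_1 < v_2 < v_3 < v_4 < v_5 < v_6 < v_7 < v_8. Listing each simplex with vertices in this order, K has dimension 1 with simplices:

  0-simplices (9): [v_0], [v_1], [v_2], [v_3], [v_4], [v_5], [v_6], [v_7], [v_8]
  1-simplices (12): [v_0,v_2], [v_0,v_5], [v_1,v_2], [v_1,v_8], [v_2,v_3], [v_2,v_4], [v_2,v_5], [v_2,v_6], [v_2,v_7], [v_2,v_8], [v_3,v_7], [v_4,v_6]

giving chain groups C_0 ≅ Z^9, C_1 ≅ Z^12.

Boundary ∂_1: C_1 → C_0 maps an edge to its endpoints' difference, ∂[p,q] = q − p.
The 9×12 boundary matrix has rank 8 and Smith normal form diag(1,1,1,1,1,1,1,1).

Now H_k = ker ∂_k / im ∂_{k+1}, so:

  H_0: rank C_0 − rank ∂_1 = 9 − 8 = 1, and the invariant factors of ∂_1 are all 1, so H_0 = Z.
  H_1: rank ker ∂_1 − rank ∂_2 = (12 − 8) − 0 = 4, and there is no ∂_2, so H_1 = Z^4.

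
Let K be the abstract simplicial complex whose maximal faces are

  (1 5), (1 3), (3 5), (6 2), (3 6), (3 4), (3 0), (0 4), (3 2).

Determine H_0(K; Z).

Fix the vertex order 0 < 1 < 2 < 3 < 4 < 5 < 6 and write every simplex with vertices in increasing order. Then dim K = 1 and the simplices of K are:

  0-simplices (7): [0], [1], [2], [3], [4], [5], [6]
  1-simplices (9): [0,3], [0,4], [1,3], [1,5], [2,3], [2,6], [3,4], [3,5], [3,6]

Hence C_0 ≅ Z^7, C_1 ≅ Z^9.

The boundary map ∂_1: C_1 → C_0 is given by ∂[p,q] = [q] − [p]. For instance
  ∂[3,4] = [4] − [3].
This gives a 7×9 integer matrix of rank 6; reducing to Smith normal form yields diagonal entries (1,1,1,1,1,1).

Computing H_k = (kernel of ∂_k) / (image of ∂_{k+1}):

  H_0: rank C_0 − rank ∂_1 = 7 − 6 = 1, and the invariant factors of ∂_1 are all 1, so H_0 = Z.

H_0 = Z.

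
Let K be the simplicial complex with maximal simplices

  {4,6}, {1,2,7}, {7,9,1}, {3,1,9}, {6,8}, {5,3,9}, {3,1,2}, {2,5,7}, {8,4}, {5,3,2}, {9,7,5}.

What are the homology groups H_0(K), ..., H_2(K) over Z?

We work with the vertex ordering 1 < 2 < 3 < 4 < 5 < 6 < 7 < 8 < 9. The simplices of K, each written with vertices in increasing order, are:

  0-simplices (9): [1], [2], [3], [4], [5], [6], [7], [8], [9]
  1-simplices (15): [1,2], [1,3], [1,7], [1,9], [2,3], [2,5], [2,7], [3,5], [3,9], [4,6], [4,8], [5,7], [5,9], [6,8], [7,9]
  2-simplices (8): [1,2,3], [1,2,7], [1,3,9], [1,7,9], [2,3,5], [2,5,7], [3,5,9], [5,7,9]

so the chain groups are C_0 ≅ Z^9, C_1 ≅ Z^15, C_2 ≅ Z^8.

The boundary map ∂_1: C_1 → C_0 maps an edge to its endpoints' difference, ∂[p,q] = q − p. For instance
  ∂[2,5] = [5] − [2].
The 9×15 boundary matrix has rank 7 and Smith normal form diag(1,1,1,1,1,1,1).

The boundary map ∂_2: C_2 → C_1 maps a triangle to the signed sum of its edges. For instance
  ∂[2,3,5] = [3,5] − [2,5] + [2,3],
  ∂[3,5,9] = [5,9] − [3,9] + [3,5].
The 15×8 boundary matrix has rank 7 and Smith normal form diag(1,1,1,1,1,1,1).

From H_k ≅ ker(∂_k) / im(∂_{k+1}) we obtain:

  H_0: rank C_0 − rank ∂_1 = 9 − 7 = 2, and the invariant factors of ∂_1 are all 1, so H_0 = Z^2.
  H_1: rank ker ∂_1 − rank ∂_2 = (15 − 7) − 7 = 1, and the invariant factors of ∂_2 are all 1, so H_1 = Z.
  H_2: rank ker ∂_2 − rank ∂_3 = (8 − 7) − 0 = 1, and there is no ∂_3, so H_2 = Z.

H_0 = Z^2,  H_1 = Z,  H_2 = Z.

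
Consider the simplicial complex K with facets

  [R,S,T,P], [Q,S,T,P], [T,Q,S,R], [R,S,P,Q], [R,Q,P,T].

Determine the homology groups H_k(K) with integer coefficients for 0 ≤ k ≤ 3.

Order the vertices as P < Q < R < S < T. Listing each simplex with vertices in this order, K has dimension 3 with simplices:

  0-simplices (5): P, Q, R, S, T
  1-simplices (10): PQ, PR, PS, PT, QR, QS, QT, RS, RT, ST
  2-simplices (10): PQR, PQS, PQT, PRS, PRT, PST, QRS, QRT, QST, RST
  3-simplices (5): PQRS, PQRT, PQST, PRST, QRST

giving chain groups C_0 ≅ Z^5, C_1 ≅ Z^10, C_2 ≅ Z^10, C_3 ≅ Z^5.

Boundary ∂_1: C_1 → C_0 maps an edge to its endpoints' difference, ∂[p,q] = q − p.
As a 5×10 matrix over Z this has rank 4, with invariant factors (1,1,1,1).

The boundary map ∂_2: C_2 → C_1 acts by ∂[p,q,r] = [q,r] − [p,r] + [p,q]. For instance
  ∂PQT = QT − PT + PQ,
  ∂QRS = RS − QS + QR.
The 10×10 boundary matrix has rank 6 and Smith normal form diag(1,1,1,1,1,1).

∂_3: C_3 → C_2 sends each 3-simplex σ to the alternating sum Σ_i (−1)^i (σ with its i-th vertex removed). For instance
  ∂PQRS = QRS − PRS + PQS − PQR,
  ∂QRST = RST − QST + QRT − QRS.
The resulting 10×5 matrix has rank 4, and its Smith normal form has invariant factors (1,1,1,1).

Computing H_k = (kernel of ∂_k) / (image of ∂_{k+1}):

  H_0: rank C_0 − rank ∂_1 = 5 − 4 = 1, and the invariant factors of ∂_1 are all 1, so H_0 ≅ Z.
  H_1: rank ker ∂_1 − rank ∂_2 = (10 − 4) − 6 = 0, and the invariant factors of ∂_2 are all 1, so H_1 ≅ 0.
  H_2: rank ker ∂_2 − rank ∂_3 = (10 − 6) − 4 = 0, and the invariant factors of ∂_3 are all 1, so H_2 ≅ 0.
  H_3: rank ker ∂_3 − rank ∂_4 = (5 − 4) − 0 = 1, and there is no ∂_4, so H_3 ≅ Z.

H_0 = Z,  H_1 = 0,  H_2 = 0,  H_3 = Z.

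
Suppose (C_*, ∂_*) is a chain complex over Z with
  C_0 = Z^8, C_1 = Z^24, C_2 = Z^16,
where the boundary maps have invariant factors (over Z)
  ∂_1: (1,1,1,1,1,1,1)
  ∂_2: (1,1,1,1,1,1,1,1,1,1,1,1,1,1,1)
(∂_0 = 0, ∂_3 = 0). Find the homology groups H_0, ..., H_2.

H_0 = Z,  H_1 = Z^2,  H_2 = Z.

H_0: b_0 = 8 − 0 − 7 = 1; torsion from ∂_1 factors > 1: none. So H_0 = Z.
H_1: b_1 = 24 − 7 − 15 = 2; torsion from ∂_2 factors > 1: none. So H_1 = Z^2.
H_2: b_2 = 16 − 15 − 0 = 1; torsion from ∂_3 factors > 1: none. So H_2 = Z.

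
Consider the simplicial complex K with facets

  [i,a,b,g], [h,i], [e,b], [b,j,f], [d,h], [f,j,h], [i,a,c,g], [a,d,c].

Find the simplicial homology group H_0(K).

H_0 ≅ Z.

Fix the vertex order a < b < c < d < e < f < g < h < i < j and write every simplex with vertices in increasing order. Then dim K = 3 and the simplices of K are:

  0-simplices (10): a, b, c, d, e, f, g, h, i, j
  1-simplices (19): ab, ac, ad, ag, ai, be, bf, bg, bi, bj, cd, cg, ci, dh, fh, fj, gi, hi, hj
  2-simplices (10): abg, abi, acd, acg, aci, agi, bfj, bgi, cgi, fhj
  3-simplices (2): abgi, acgi

giving chain groups C_0 ≅ Z^10, C_1 ≅ Z^19, C_2 ≅ Z^10, C_3 ≅ Z^2.

Boundary ∂_1: C_1 → C_0 sends each edge [p,q] (with p < q) to q − p.
This gives a 10×19 integer matrix of rank 9; reducing to Smith normal form yields diagonal entries (1,1,1,1,1,1,1,1,1).

The boundary map ∂_2: C_2 → C_1 maps a triangle to the signed sum of its edges. For instance
  ∂bgi = gi − bi + bg,
  ∂acd = cd − ad + ac.
As a 19×10 matrix over Z this has rank 8, with invariant factors (1,1,1,1,1,1,1,1).

∂_3: C_3 → C_2 sends each 3-simplex σ to the alternating sum Σ_i (−1)^i (σ with its i-th vertex removed). For instance
  ∂acgi = cgi − agi + aci − acg,
  ∂abgi = bgi − agi + abi − abg.
This gives a 10×2 integer matrix of rank 2; reducing to Smith normal form yields diagonal entries (1,1).

Now H_k = ker ∂_k / im ∂_{k+1}, so:

  H_0: rank C_0 − rank ∂_1 = 10 − 9 = 1, and the invariant factors of ∂_1 are all 1, so H_0 = Z.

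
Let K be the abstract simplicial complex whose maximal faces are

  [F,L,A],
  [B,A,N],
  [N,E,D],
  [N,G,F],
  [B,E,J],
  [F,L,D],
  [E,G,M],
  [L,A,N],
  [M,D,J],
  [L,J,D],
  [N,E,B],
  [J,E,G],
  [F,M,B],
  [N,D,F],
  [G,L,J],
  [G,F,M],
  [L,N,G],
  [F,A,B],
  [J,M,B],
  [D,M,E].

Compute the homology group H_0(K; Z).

H_0 = Z.

We work with the vertex ordering A < B < D < E < F < G < J < L < M < N. The simplices of K, each written with vertices in increasing order, are:

  0-simplices (10): A, B, D, E, F, G, J, L, M, N
  1-simplices (30): AB, AF, AL, AN, BE, BF, BJ, BM, BN, DE, DF, DJ, DL, DM, DN, EG, EJ, EM, EN, FG, FL, FM, FN, GJ, GL, GM, GN, JL, JM, LN
  2-simplices (20): ABF, ABN, AFL, ALN, BEJ, BEN, BFM, BJM, DEM, DEN, DFL, DFN, DJL, DJM, EGJ, EGM, FGM, FGN, GJL, GLN

so the chain groups are C_0 ≅ Z^10, C_1 ≅ Z^30, C_2 ≅ Z^20.

The boundary map ∂_1: C_1 → C_0 is given by ∂[p,q] = [q] − [p]. For instance
  ∂DN = N − D.
As a 10×30 matrix over Z this has rank 9, with invariant factors (1,1,1,1,1,1,1,1,1).

∂_2: C_2 → C_1 sends each 2-simplex [p,q,r] to [q,r] − [p,r] + [p,q]. For instance
  ∂BFM = FM − BM + BF,
  ∂EGM = GM − EM + EG.
This gives a 30×20 integer matrix of rank 20; reducing to Smith normal form yields diagonal entries (1,1,1,1,1,1,1,1,1,1,1,1,1,1,1,1,1,1,1,2).

Now H_k = ker ∂_k / im ∂_{k+1}, so:

  H_0: rank C_0 − rank ∂_1 = 10 − 9 = 1, and the invariant factors of ∂_1 are all 1, so H_0 ≅ Z.

(K is a triangulation of the Klein bottle.)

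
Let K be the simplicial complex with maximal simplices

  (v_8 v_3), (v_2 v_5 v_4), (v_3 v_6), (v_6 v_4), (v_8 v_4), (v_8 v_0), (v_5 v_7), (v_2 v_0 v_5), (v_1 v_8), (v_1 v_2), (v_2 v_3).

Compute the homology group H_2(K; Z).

H_2 ≅ 0.

Fix the vertex order v_0 < v_1 < v_2 < v_3 < v_4 < v_5 < v_6 < v_7 < v_8 and write every simplex with vertices in increasing order. Then dim K = 2 and the simplices of K are:

  0-simplices (9): [v_0], [v_1], [v_2], [v_3], [v_4], [v_5], [v_6], [v_7], [v_8]
  1-simplices (14): [v_0,v_2], [v_0,v_5], [v_0,v_8], [v_1,v_2], [v_1,v_8], [v_2,v_3], [v_2,v_4], [v_2,v_5], [v_3,v_6], [v_3,v_8], [v_4,v_5], [v_4,v_6], [v_4,v_8], [v_5,v_7]
  2-simplices (2): [v_0,v_2,v_5], [v_2,v_4,v_5]

giving chain groups C_0 ≅ Z^9, C_1 ≅ Z^14, C_2 ≅ Z^2.

∂_1: C_1 → C_0 maps an edge to its endpoints' difference, ∂[p,q] = q − p. For instance
  ∂[v_3,v_8] = [v_8] − [v_3].
This gives a 9×14 integer matrix of rank 8; reducing to Smith normal form yields diagonal entries (1,1,1,1,1,1,1,1).

The boundary map ∂_2: C_2 → C_1 acts by ∂[p,q,r] = [q,r] − [p,r] + [p,q]. For instance
  ∂[v_0,v_2,v_5] = [v_2,v_5] − [v_0,v_5] + [v_0,v_2],
  ∂[v_2,v_4,v_5] = [v_4,v_5] − [v_2,v_5] + [v_2,v_4].
As a 14×2 matrix over Z this has rank 2, with invariant factors (1,1).

Reading off H_k = ker ∂_k / im ∂_{k+1}:

  H_2: rank ker ∂_2 − rank ∂_3 = (2 − 2) − 0 = 0, and there is no ∂_3, so H_2 = 0.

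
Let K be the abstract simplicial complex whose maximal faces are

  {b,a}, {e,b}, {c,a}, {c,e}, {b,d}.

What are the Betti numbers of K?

b_0 = 1, b_1 = 1.

We work with the vertex ordering a < b < c < d < e. The simplices of K, each written with vertices in increasing order, are:

  0-simplices (5): a, b, c, d, e
  1-simplices (5): ab, ac, bd, be, ce

Hence C_0 ≅ Z^5, C_1 ≅ Z^5.

∂_1: C_1 → C_0 maps an edge to its endpoints' difference, ∂[p,q] = q − p.
The resulting 5×5 matrix has rank 4, and its Smith normal form has invariant factors (1,1,1,1).

Reading off H_k = ker ∂_k / im ∂_{k+1}:

  H_0: rank C_0 − rank ∂_1 = 5 − 4 = 1, and the invariant factors of ∂_1 are all 1, so H_0 = Z.
  H_1: rank ker ∂_1 − rank ∂_2 = (5 − 4) − 0 = 1, and there is no ∂_2, so H_1 = Z.

As a check, the Euler characteristic is 5 − 5 = 0, which agrees with 1 − 1 = 0.

Hence the Betti numbers are b_0 = 1, b_1 = 1.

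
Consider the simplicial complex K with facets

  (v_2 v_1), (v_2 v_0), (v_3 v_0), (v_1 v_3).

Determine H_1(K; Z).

H_1 = Z.

K has 4 vertices, 4 edges.
rank ∂_1 = 3, rank ∂_2 = 0 ⇒ b_1 = 4 − 3 − 0 = 1. So H_1 = Z.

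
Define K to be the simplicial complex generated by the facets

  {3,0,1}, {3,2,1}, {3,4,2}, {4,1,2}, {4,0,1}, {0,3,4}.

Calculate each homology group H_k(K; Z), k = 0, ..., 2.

Fix the vertex order 0 < 1 < 2 < 3 < 4 and write every simplex with vertices in increasing order. Then dim K = 2 and the simplices of K are:

  0-simplices (5): [0], [1], [2], [3], [4]
  1-simplices (9): [0,1], [0,3], [0,4], [1,2], [1,3], [1,4], [2,3], [2,4], [3,4]
  2-simplices (6): [0,1,3], [0,1,4], [0,3,4], [1,2,3], [1,2,4], [2,3,4]

giving chain groups C_0 ≅ Z^5, C_1 ≅ Z^9, C_2 ≅ Z^6.

Boundary ∂_1: C_1 → C_0 maps an edge to its endpoints' difference, ∂[p,q] = q − p. For instance
  ∂[1,2] = [2] − [1].
The resulting 5×9 matrix has rank 4, and its Smith normal form has invariant factors (1,1,1,1).

The boundary map ∂_2: C_2 → C_1 acts by ∂[p,q,r] = [q,r] − [p,r] + [p,q]. For instance
  ∂[0,3,4] = [3,4] − [0,4] + [0,3],
  ∂[0,1,4] = [1,4] − [0,4] + [0,1].
As a 9×6 matrix over Z this has rank 5, with invariant factors (1,1,1,1,1).

Computing H_k = (kernel of ∂_k) / (image of ∂_{k+1}):

  H_0: rank C_0 − rank ∂_1 = 5 − 4 = 1, and the invariant factors of ∂_1 are all 1, so H_0 ≅ Z.
  H_1: rank ker ∂_1 − rank ∂_2 = (9 − 4) − 5 = 0, and the invariant factors of ∂_2 are all 1, so H_1 ≅ 0.
  H_2: rank ker ∂_2 − rank ∂_3 = (6 − 5) − 0 = 1, and there is no ∂_3, so H_2 ≅ Z.

(K is a triangulation of the 2-sphere S^2.)

H_0 = Z,  H_1 = 0,  H_2 = Z.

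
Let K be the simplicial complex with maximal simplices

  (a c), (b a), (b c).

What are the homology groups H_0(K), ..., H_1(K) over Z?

Order the vertices as a < b < c. Listing each simplex with vertices in this order, K has dimension 1 with simplices:

  0-simplices (3): a, b, c
  1-simplices (3): ab, ac, bc

so the chain groups are C_0 ≅ Z^3, C_1 ≅ Z^3.

The boundary map ∂_1: C_1 → C_0 is given by ∂[p,q] = [q] − [p]. For instance
  ∂ac = c − a.
The resulting 3×3 matrix has rank 2, and its Smith normal form has invariant factors (1,1).

From H_k ≅ ker(∂_k) / im(∂_{k+1}) we obtain:

  H_0: rank C_0 − rank ∂_1 = 3 − 2 = 1, and the invariant factors of ∂_1 are all 1, so H_0 ≅ Z.
  H_1: rank ker ∂_1 − rank ∂_2 = (3 − 2) − 0 = 1, and there is no ∂_2, so H_1 ≅ Z.

H_0 ≅ Z,  H_1 ≅ Z.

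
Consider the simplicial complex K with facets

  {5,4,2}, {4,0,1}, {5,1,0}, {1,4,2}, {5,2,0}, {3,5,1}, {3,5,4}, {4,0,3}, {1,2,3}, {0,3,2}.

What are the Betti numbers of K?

b_0 = 1, b_1 = 0, b_2 = 0.

Take the total order 0 < 1 < 2 < 3 < 4 < 5 on the vertex set. Then K (dimension 2) consists of the simplices:

  0-simplices (6): [0], [1], [2], [3], [4], [5]
  1-simplices (15): [0,1], [0,2], [0,3], [0,4], [0,5], [1,2], [1,3], [1,4], [1,5], [2,3], [2,4], [2,5], [3,4], [3,5], [4,5]
  2-simplices (10): [0,1,4], [0,1,5], [0,2,3], [0,2,5], [0,3,4], [1,2,3], [1,2,4], [1,3,5], [2,4,5], [3,4,5]

giving chain groups C_0 ≅ Z^6, C_1 ≅ Z^15, C_2 ≅ Z^10.

Boundary ∂_1: C_1 → C_0 maps an edge to its endpoints' difference, ∂[p,q] = q − p. For instance
  ∂[0,3] = [3] − [0].
As a 6×15 matrix over Z this has rank 5, with invariant factors (1,1,1,1,1).

∂_2: C_2 → C_1 acts by ∂[p,q,r] = [q,r] − [p,r] + [p,q]. For instance
  ∂[1,3,5] = [3,5] − [1,5] + [1,3],
  ∂[0,2,5] = [2,5] − [0,5] + [0,2].
The 15×10 boundary matrix has rank 10 and Smith normal form diag(1,1,1,1,1,1,1,1,1,2).

From H_k ≅ ker(∂_k) / im(∂_{k+1}) we obtain:

  H_0: rank C_0 − rank ∂_1 = 6 − 5 = 1, and the invariant factors of ∂_1 are all 1, so H_0 ≅ Z.
  H_1: rank ker ∂_1 − rank ∂_2 = (15 − 5) − 10 = 0, and ∂_2 has invariant factor 2 > 1, so H_1 ≅ Z/2.
  H_2: rank ker ∂_2 − rank ∂_3 = (10 − 10) − 0 = 0, and there is no ∂_3, so H_2 ≅ 0.

Hence the Betti numbers are b_0 = 1, b_1 = 0, b_2 = 0.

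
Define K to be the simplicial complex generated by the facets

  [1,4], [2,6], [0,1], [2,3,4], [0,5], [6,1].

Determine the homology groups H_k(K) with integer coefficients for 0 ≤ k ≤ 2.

We work with the vertex ordering 0 < 1 < 2 < 3 < 4 < 5 < 6. The simplices of K, each written with vertices in increasing order, are:

  0-simplices (7): [0], [1], [2], [3], [4], [5], [6]
  1-simplices (8): [0,1], [0,5], [1,4], [1,6], [2,3], [2,4], [2,6], [3,4]
  2-simplices (1): [2,3,4]

so the chain groups are C_0 ≅ Z^7, C_1 ≅ Z^8, C_2 ≅ Z^1.

∂_1: C_1 → C_0 maps an edge to its endpoints' difference, ∂[p,q] = q − p. For instance
  ∂[3,4] = [4] − [3].
This gives a 7×8 integer matrix of rank 6; reducing to Smith normal form yields diagonal entries (1,1,1,1,1,1).

The boundary map ∂_2: C_2 → C_1 sends each 2-simplex [p,q,r] to [q,r] − [p,r] + [p,q]. For instance
  ∂[2,3,4] = [3,4] − [2,4] + [2,3].
The resulting 8×1 matrix has rank 1, and its Smith normal form has invariant factors (1).

Reading off H_k = ker ∂_k / im ∂_{k+1}:

  H_0: rank C_0 − rank ∂_1 = 7 − 6 = 1, and the invariant factors of ∂_1 are all 1, so H_0 = Z.
  H_1: rank ker ∂_1 − rank ∂_2 = (8 − 6) − 1 = 1, and the invariant factors of ∂_2 are all 1, so H_1 = Z.
  H_2: rank ker ∂_2 − rank ∂_3 = (1 − 1) − 0 = 0, and there is no ∂_3, so H_2 = 0.

As a check, the Euler characteristic is 7 − 8 + 1 = 0, which agrees with 1 − 1 + 0 = 0.

H_0 = Z,  H_1 = Z,  H_2 = 0.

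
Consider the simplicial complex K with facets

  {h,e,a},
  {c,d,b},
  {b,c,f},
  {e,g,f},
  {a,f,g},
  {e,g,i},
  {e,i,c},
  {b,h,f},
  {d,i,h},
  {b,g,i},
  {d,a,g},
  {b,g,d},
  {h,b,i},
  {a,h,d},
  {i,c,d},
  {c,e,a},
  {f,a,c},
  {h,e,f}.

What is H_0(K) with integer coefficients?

H_0 = Z.

Order the vertices as a < b < c < d < e < f < g < h < i. Listing each simplex with vertices in this order, K has dimension 2 with simplices:

  0-simplices (9): a, b, c, d, e, f, g, h, i
  1-simplices (27): ac, ad, ae, af, ag, ah, bc, bd, bf, bg, bh, bi, cd, ce, cf, ci, dg, dh, di, ef, eg, eh, ei, fg, fh, gi, hi
  2-simplices (18): ace, acf, adg, adh, aeh, afg, bcd, bcf, bdg, bfh, bgi, bhi, cdi, cei, dhi, efg, efh, egi

giving chain groups C_0 ≅ Z^9, C_1 ≅ Z^27, C_2 ≅ Z^18.

Boundary ∂_1: C_1 → C_0 maps an edge to its endpoints' difference, ∂[p,q] = q − p. For instance
  ∂bi = i − b.
This gives a 9×27 integer matrix of rank 8; reducing to Smith normal form yields diagonal entries (1,1,1,1,1,1,1,1).

The boundary map ∂_2: C_2 → C_1 maps a triangle to the signed sum of its edges. For instance
  ∂adh = dh − ah + ad,
  ∂egi = gi − ei + eg.
As a 27×18 matrix over Z this has rank 18, with invariant factors (1,1,1,1,1,1,1,1,1,1,1,1,1,1,1,1,1,2).

From H_k ≅ ker(∂_k) / im(∂_{k+1}) we obtain:

  H_0: rank C_0 − rank ∂_1 = 9 − 8 = 1, and the invariant factors of ∂_1 are all 1, so H_0 = Z.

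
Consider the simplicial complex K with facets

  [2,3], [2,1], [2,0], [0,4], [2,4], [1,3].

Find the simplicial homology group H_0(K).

H_0 ≅ Z.

Take the total order 0 < 1 < 2 < 3 < 4 on the vertex set. Then K (dimension 1) consists of the simplices:

  0-simplices (5): [0], [1], [2], [3], [4]
  1-simplices (6): [0,2], [0,4], [1,2], [1,3], [2,3], [2,4]

so the chain groups are C_0 ≅ Z^5, C_1 ≅ Z^6.

∂_1: C_1 → C_0 is given by ∂[p,q] = [q] − [p]. For instance
  ∂[0,2] = [2] − [0].
The 5×6 boundary matrix has rank 4 and Smith normal form diag(1,1,1,1).

From H_k ≅ ker(∂_k) / im(∂_{k+1}) we obtain:

  H_0: rank C_0 − rank ∂_1 = 5 − 4 = 1, and the invariant factors of ∂_1 are all 1, so H_0 = Z.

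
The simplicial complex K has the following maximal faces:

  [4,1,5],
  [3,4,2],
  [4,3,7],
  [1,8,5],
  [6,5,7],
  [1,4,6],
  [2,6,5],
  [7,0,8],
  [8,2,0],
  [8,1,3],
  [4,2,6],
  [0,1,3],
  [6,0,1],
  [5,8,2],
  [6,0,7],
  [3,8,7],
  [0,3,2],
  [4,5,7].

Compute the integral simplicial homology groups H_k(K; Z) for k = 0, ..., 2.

Take the total order 0 < 1 < 2 < 3 < 4 < 5 < 6 < 7 < 8 on the vertex set. Then K (dimension 2) consists of the simplices:

  0-simplices (9): [0], [1], [2], [3], [4], [5], [6], [7], [8]
  1-simplices (27): (27 of them)
  2-simplices (18): [0,1,3], [0,1,6], [0,2,3], [0,2,8], [0,6,7], [0,7,8], [1,3,8], [1,4,5], [1,4,6], [1,5,8], [2,3,4], [2,4,6], [2,5,6], [2,5,8], [3,4,7], [3,7,8], [4,5,7], [5,6,7]

so the chain groups are C_0 ≅ Z^9, C_1 ≅ Z^27, C_2 ≅ Z^18.

The boundary map ∂_1: C_1 → C_0 maps an edge to its endpoints' difference, ∂[p,q] = q − p. For instance
  ∂[2,3] = [3] − [2].
This gives a 9×27 integer matrix of rank 8; reducing to Smith normal form yields diagonal entries (1,1,1,1,1,1,1,1).

Boundary ∂_2: C_2 → C_1 acts by ∂[p,q,r] = [q,r] − [p,r] + [p,q]. For instance
  ∂[0,2,8] = [2,8] − [0,8] + [0,2],
  ∂[0,2,3] = [2,3] − [0,3] + [0,2].
This gives a 27×18 integer matrix of rank 18; reducing to Smith normal form yields diagonal entries (1,1,1,1,1,1,1,1,1,1,1,1,1,1,1,1,1,2).

Now H_k = ker ∂_k / im ∂_{k+1}, so:

  H_0: rank C_0 − rank ∂_1 = 9 − 8 = 1, and the invariant factors of ∂_1 are all 1, so H_0 ≅ Z.
  H_1: rank ker ∂_1 − rank ∂_2 = (27 − 8) − 18 = 1, and ∂_2 has invariant factor 2 > 1, so H_1 ≅ Z ⊕ Z/2.
  H_2: rank ker ∂_2 − rank ∂_3 = (18 − 18) − 0 = 0, and there is no ∂_3, so H_2 ≅ 0.

(K is a triangulation of the Klein bottle.)

H_0 ≅ Z,  H_1 ≅ Z ⊕ Z/2,  H_2 = 0.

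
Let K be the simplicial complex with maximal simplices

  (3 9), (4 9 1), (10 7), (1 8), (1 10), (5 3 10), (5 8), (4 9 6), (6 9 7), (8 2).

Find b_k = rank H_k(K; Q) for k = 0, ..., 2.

b_0 = 1, b_1 = 3, b_2 = 0.

Take the total order 1 < 2 < 3 < 4 < 5 < 6 < 7 < 8 < 9 < 10 on the vertex set. Then K (dimension 2) consists of the simplices:

  0-simplices (10): [1], [2], [3], [4], [5], [6], [7], [8], [9], [10]
  1-simplices (16): [1,4], [1,8], [1,9], [1,10], [2,8], [3,5], [3,9], [3,10], [4,6], [4,9], [5,8], [5,10], [6,7], [6,9], [7,9], [7,10]
  2-simplices (4): [1,4,9], [3,5,10], [4,6,9], [6,7,9]

so the chain groups are C_0 ≅ Z^10, C_1 ≅ Z^16, C_2 ≅ Z^4.

The boundary map ∂_1: C_1 → C_0 is given by ∂[p,q] = [q] − [p].
This gives a 10×16 integer matrix of rank 9; reducing to Smith normal form yields diagonal entries (1,1,1,1,1,1,1,1,1).

Boundary ∂_2: C_2 → C_1 maps a triangle to the signed sum of its edges. For instance
  ∂[6,7,9] = [7,9] − [6,9] + [6,7],
  ∂[4,6,9] = [6,9] − [4,9] + [4,6].
The 16×4 boundary matrix has rank 4 and Smith normal form diag(1,1,1,1).

Now H_k = ker ∂_k / im ∂_{k+1}, so:

  H_0: rank C_0 − rank ∂_1 = 10 − 9 = 1, and the invariant factors of ∂_1 are all 1, so H_0 ≅ Z.
  H_1: rank ker ∂_1 − rank ∂_2 = (16 − 9) − 4 = 3, and the invariant factors of ∂_2 are all 1, so H_1 ≅ Z^3.
  H_2: rank ker ∂_2 − rank ∂_3 = (4 − 4) − 0 = 0, and there is no ∂_3, so H_2 ≅ 0.

Hence the Betti numbers are b_0 = 1, b_1 = 3, b_2 = 0.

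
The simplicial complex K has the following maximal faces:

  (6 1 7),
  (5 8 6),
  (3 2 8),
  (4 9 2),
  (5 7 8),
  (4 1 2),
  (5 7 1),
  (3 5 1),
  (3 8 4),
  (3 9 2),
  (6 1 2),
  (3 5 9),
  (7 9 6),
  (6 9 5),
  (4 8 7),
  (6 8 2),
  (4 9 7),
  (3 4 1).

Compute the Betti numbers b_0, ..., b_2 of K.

We work with the vertex ordering 1 < 2 < 3 < 4 < 5 < 6 < 7 < 8 < 9. The simplices of K, each written with vertices in increasing order, are:

  0-simplices (9): [1], [2], [3], [4], [5], [6], [7], [8], [9]
  1-simplices (27): (27 of them)
  2-simplices (18): [1,2,4], [1,2,6], [1,3,4], [1,3,5], [1,5,7], [1,6,7], [2,3,8], [2,3,9], [2,4,9], [2,6,8], [3,4,8], [3,5,9], [4,7,8], [4,7,9], [5,6,8], [5,6,9], [5,7,8], [6,7,9]

Hence C_0 ≅ Z^9, C_1 ≅ Z^27, C_2 ≅ Z^18.

The boundary map ∂_1: C_1 → C_0 maps an edge to its endpoints' difference, ∂[p,q] = q − p. For instance
  ∂[6,7] = [7] − [6].
The resulting 9×27 matrix has rank 8, and its Smith normal form has invariant factors (1,1,1,1,1,1,1,1).

Boundary ∂_2: C_2 → C_1 sends each 2-simplex [p,q,r] to [q,r] − [p,r] + [p,q]. For instance
  ∂[6,7,9] = [7,9] − [6,9] + [6,7],
  ∂[2,6,8] = [6,8] − [2,8] + [2,6].
As a 27×18 matrix over Z this has rank 18, with invariant factors (1,1,1,1,1,1,1,1,1,1,1,1,1,1,1,1,1,2).

Now H_k = ker ∂_k / im ∂_{k+1}, so:

  H_0: rank C_0 − rank ∂_1 = 9 − 8 = 1, and the invariant factors of ∂_1 are all 1, so H_0 = Z.
  H_1: rank ker ∂_1 − rank ∂_2 = (27 − 8) − 18 = 1, and ∂_2 has invariant factor 2 > 1, so H_1 = Z ⊕ Z/2.
  H_2: rank ker ∂_2 − rank ∂_3 = (18 − 18) − 0 = 0, and there is no ∂_3, so H_2 = 0.

(K is a triangulation of the Klein bottle.)

Hence the Betti numbers are b_0 = 1, b_1 = 1, b_2 = 0.

b_0 = 1, b_1 = 1, b_2 = 0.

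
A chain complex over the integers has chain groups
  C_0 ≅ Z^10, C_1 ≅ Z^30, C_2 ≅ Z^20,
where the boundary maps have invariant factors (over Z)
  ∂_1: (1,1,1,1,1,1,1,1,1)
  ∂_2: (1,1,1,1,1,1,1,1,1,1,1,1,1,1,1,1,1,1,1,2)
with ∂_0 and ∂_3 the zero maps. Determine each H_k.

H_0: b_0 = 10 − 0 − 9 = 1; torsion from ∂_1 factors > 1: none. So H_0 ≅ Z.
H_1: b_1 = 30 − 9 − 20 = 1; torsion from ∂_2 factors > 1: [2]. So H_1 ≅ Z ⊕ Z/2.
H_2: b_2 = 20 − 20 − 0 = 0; torsion from ∂_3 factors > 1: none. So H_2 ≅ 0.

H_0 ≅ Z,  H_1 ≅ Z ⊕ Z/2,  H_2 = 0.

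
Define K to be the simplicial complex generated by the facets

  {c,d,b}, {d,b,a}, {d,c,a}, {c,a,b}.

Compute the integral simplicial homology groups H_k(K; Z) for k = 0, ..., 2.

Fix the vertex order a < b < c < d and write every simplex with vertices in increasing order. Then dim K = 2 and the simplices of K are:

  0-simplices (4): a, b, c, d
  1-simplices (6): ab, ac, ad, bc, bd, cd
  2-simplices (4): abc, abd, acd, bcd

so the chain groups are C_0 ≅ Z^4, C_1 ≅ Z^6, C_2 ≅ Z^4.

∂_1: C_1 → C_0 maps an edge to its endpoints' difference, ∂[p,q] = q − p. For instance
  ∂cd = d − c.
The 4×6 boundary matrix has rank 3 and Smith normal form diag(1,1,1).

The boundary map ∂_2: C_2 → C_1 maps a triangle to the signed sum of its edges. For instance
  ∂abd = bd − ad + ab,
  ∂bcd = cd − bd + bc.
As a 6×4 matrix over Z this has rank 3, with invariant factors (1,1,1).

Now H_k = ker ∂_k / im ∂_{k+1}, so:

  H_0: rank C_0 − rank ∂_1 = 4 − 3 = 1, and the invariant factors of ∂_1 are all 1, so H_0 = Z.
  H_1: rank ker ∂_1 − rank ∂_2 = (6 − 3) − 3 = 0, and the invariant factors of ∂_2 are all 1, so H_1 = 0.
  H_2: rank ker ∂_2 − rank ∂_3 = (4 − 3) − 0 = 1, and there is no ∂_3, so H_2 = Z.

H_0 = Z,  H_1 = 0,  H_2 = Z.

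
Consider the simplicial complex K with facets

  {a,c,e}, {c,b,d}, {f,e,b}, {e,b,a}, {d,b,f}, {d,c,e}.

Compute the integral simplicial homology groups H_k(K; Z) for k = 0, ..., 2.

We work with the vertex ordering a < b < c < d < e < f. The simplices of K, each written with vertices in increasing order, are:

  0-simplices (6): a, b, c, d, e, f
  1-simplices (12): ab, ac, ae, bc, bd, be, bf, cd, ce, de, df, ef
  2-simplices (6): abe, ace, bcd, bdf, bef, cde

giving chain groups C_0 ≅ Z^6, C_1 ≅ Z^12, C_2 ≅ Z^6.

Boundary ∂_1: C_1 → C_0 maps an edge to its endpoints' difference, ∂[p,q] = q − p.
The 6×12 boundary matrix has rank 5 and Smith normal form diag(1,1,1,1,1).

∂_2: C_2 → C_1 acts by ∂[p,q,r] = [q,r] − [p,r] + [p,q]. For instance
  ∂bcd = cd − bd + bc,
  ∂cde = de − ce + cd.
The resulting 12×6 matrix has rank 6, and its Smith normal form has invariant factors (1,1,1,1,1,1).

Reading off H_k = ker ∂_k / im ∂_{k+1}:

  H_0: rank C_0 − rank ∂_1 = 6 − 5 = 1, and the invariant factors of ∂_1 are all 1, so H_0 = Z.
  H_1: rank ker ∂_1 − rank ∂_2 = (12 − 5) − 6 = 1, and the invariant factors of ∂_2 are all 1, so H_1 = Z.
  H_2: rank ker ∂_2 − rank ∂_3 = (6 − 6) − 0 = 0, and there is no ∂_3, so H_2 = 0.

As a check, the Euler characteristic is 6 − 12 + 6 = 0, which agrees with 1 − 1 + 0 = 0.
(K is a triangulation of the cylinder S^1 x I.)

H_0 = Z,  H_1 = Z,  H_2 = 0.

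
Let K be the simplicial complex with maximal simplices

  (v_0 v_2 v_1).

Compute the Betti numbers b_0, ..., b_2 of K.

b_0 = 1, b_1 = 0, b_2 = 0.

Take the total order v_0 < v_1 < v_2 on the vertex set. Then K (dimension 2) consists of the simplices:

  0-simplices (3): [v_0], [v_1], [v_2]
  1-simplices (3): [v_0,v_1], [v_0,v_2], [v_1,v_2]
  2-simplices (1): [v_0,v_1,v_2]

giving chain groups C_0 ≅ Z^3, C_1 ≅ Z^3, C_2 ≅ Z^1.

Boundary ∂_1: C_1 → C_0 sends each edge [p,q] (with p < q) to q − p.
As a 3×3 matrix over Z this has rank 2, with invariant factors (1,1).

The boundary map ∂_2: C_2 → C_1 acts by ∂[p,q,r] = [q,r] − [p,r] + [p,q]. For instance
  ∂[v_0,v_1,v_2] = [v_1,v_2] − [v_0,v_2] + [v_0,v_1].
This gives a 3×1 integer matrix of rank 1; reducing to Smith normal form yields diagonal entries (1).

From H_k ≅ ker(∂_k) / im(∂_{k+1}) we obtain:

  H_0: rank C_0 − rank ∂_1 = 3 − 2 = 1, and the invariant factors of ∂_1 are all 1, so H_0 ≅ Z.
  H_1: rank ker ∂_1 − rank ∂_2 = (3 − 2) − 1 = 0, and the invariant factors of ∂_2 are all 1, so H_1 ≅ 0.
  H_2: rank ker ∂_2 − rank ∂_3 = (1 − 1) − 0 = 0, and there is no ∂_3, so H_2 ≅ 0.

(K is a triangulation of the 2-simplex.)

Hence the Betti numbers are b_0 = 1, b_1 = 0, b_2 = 0.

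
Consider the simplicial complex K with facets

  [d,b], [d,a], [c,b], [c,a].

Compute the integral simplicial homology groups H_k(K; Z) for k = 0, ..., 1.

We work with the vertex ordering a < b < c < d. The simplices of K, each written with vertices in increasing order, are:

  0-simplices (4): a, b, c, d
  1-simplices (4): ac, ad, bc, bd

giving chain groups C_0 ≅ Z^4, C_1 ≅ Z^4.

Boundary ∂_1: C_1 → C_0 maps an edge to its endpoints' difference, ∂[p,q] = q − p. For instance
  ∂bc = c − b.
The resulting 4×4 matrix has rank 3, and its Smith normal form has invariant factors (1,1,1).

From H_k ≅ ker(∂_k) / im(∂_{k+1}) we obtain:

  H_0: rank C_0 − rank ∂_1 = 4 − 3 = 1, and the invariant factors of ∂_1 are all 1, so H_0 = Z.
  H_1: rank ker ∂_1 − rank ∂_2 = (4 − 3) − 0 = 1, and there is no ∂_2, so H_1 = Z.

H_0 ≅ Z,  H_1 ≅ Z.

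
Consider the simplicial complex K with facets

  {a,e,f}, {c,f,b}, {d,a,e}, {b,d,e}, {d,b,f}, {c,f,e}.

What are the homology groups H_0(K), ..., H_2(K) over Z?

H_0 ≅ Z,  H_1 ≅ Z,  H_2 = 0.

Order the vertices as a < b < c < d < e < f. Listing each simplex with vertices in this order, K has dimension 2 with simplices:

  0-simplices (6): a, b, c, d, e, f
  1-simplices (12): ad, ae, af, bc, bd, be, bf, ce, cf, de, df, ef
  2-simplices (6): ade, aef, bcf, bde, bdf, cef

Hence C_0 ≅ Z^6, C_1 ≅ Z^12, C_2 ≅ Z^6.

∂_1: C_1 → C_0 sends each edge [p,q] (with p < q) to q − p.
The resulting 6×12 matrix has rank 5, and its Smith normal form has invariant factors (1,1,1,1,1).

Boundary ∂_2: C_2 → C_1 maps a triangle to the signed sum of its edges. For instance
  ∂bde = de − be + bd,
  ∂ade = de − ae + ad.
The 12×6 boundary matrix has rank 6 and Smith normal form diag(1,1,1,1,1,1).

Now H_k = ker ∂_k / im ∂_{k+1}, so:

  H_0: rank C_0 − rank ∂_1 = 6 − 5 = 1, and the invariant factors of ∂_1 are all 1, so H_0 ≅ Z.
  H_1: rank ker ∂_1 − rank ∂_2 = (12 − 5) − 6 = 1, and the invariant factors of ∂_2 are all 1, so H_1 ≅ Z.
  H_2: rank ker ∂_2 − rank ∂_3 = (6 − 6) − 0 = 0, and there is no ∂_3, so H_2 ≅ 0.

As a check, the Euler characteristic is 6 − 12 + 6 = 0, which agrees with 1 − 1 + 0 = 0.
(K is a triangulation of the cylinder S^1 x I.)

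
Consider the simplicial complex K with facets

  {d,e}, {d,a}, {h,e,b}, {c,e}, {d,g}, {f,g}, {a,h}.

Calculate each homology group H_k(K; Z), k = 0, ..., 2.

H_0 = Z,  H_1 = Z,  H_2 = 0.

Order the vertices as a < b < c < d < e < f < g < h. Listing each simplex with vertices in this order, K has dimension 2 with simplices:

  0-simplices (8): a, b, c, d, e, f, g, h
  1-simplices (9): ad, ah, be, bh, ce, de, dg, eh, fg
  2-simplices (1): beh

so the chain groups are C_0 ≅ Z^8, C_1 ≅ Z^9, C_2 ≅ Z^1.

∂_1: C_1 → C_0 maps an edge to its endpoints' difference, ∂[p,q] = q − p.
This gives a 8×9 integer matrix of rank 7; reducing to Smith normal form yields diagonal entries (1,1,1,1,1,1,1).

The boundary map ∂_2: C_2 → C_1 maps a triangle to the signed sum of its edges. For instance
  ∂beh = eh − bh + be.
This gives a 9×1 integer matrix of rank 1; reducing to Smith normal form yields diagonal entries (1).

Reading off H_k = ker ∂_k / im ∂_{k+1}:

  H_0: rank C_0 − rank ∂_1 = 8 − 7 = 1, and the invariant factors of ∂_1 are all 1, so H_0 ≅ Z.
  H_1: rank ker ∂_1 − rank ∂_2 = (9 − 7) − 1 = 1, and the invariant factors of ∂_2 are all 1, so H_1 ≅ Z.
  H_2: rank ker ∂_2 − rank ∂_3 = (1 − 1) − 0 = 0, and there is no ∂_3, so H_2 ≅ 0.

As a check, the Euler characteristic is 8 − 9 + 1 = 0, which agrees with 1 − 1 + 0 = 0.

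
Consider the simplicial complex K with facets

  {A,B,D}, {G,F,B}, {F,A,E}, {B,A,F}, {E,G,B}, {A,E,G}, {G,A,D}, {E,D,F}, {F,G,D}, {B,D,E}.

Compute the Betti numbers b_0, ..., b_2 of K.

b_0 = 1, b_1 = 0, b_2 = 0.

K has 6 vertices, 15 edges, 10 triangles.
rank ∂_0 = 0, rank ∂_1 = 5 ⇒ b_0 = 6 − 0 − 5 = 1; all invariant factors of ∂_1 are 1 so no torsion. So H_0 = Z.
rank ∂_1 = 5, rank ∂_2 = 10 ⇒ b_1 = 15 − 5 − 10 = 0; ∂_2 has invariant factor(s) [2] giving torsion. So H_1 = Z_2.
rank ∂_2 = 10, rank ∂_3 = 0 ⇒ b_2 = 10 − 10 − 0 = 0. So H_2 = 0.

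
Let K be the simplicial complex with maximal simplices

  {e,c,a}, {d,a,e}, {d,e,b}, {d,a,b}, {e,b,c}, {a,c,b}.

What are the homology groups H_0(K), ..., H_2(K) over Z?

K has 5 vertices, 9 edges, 6 triangles.
rank ∂_0 = 0, rank ∂_1 = 4 ⇒ b_0 = 5 − 0 − 4 = 1; all invariant factors of ∂_1 are 1 so no torsion. So H_0 = Z.
rank ∂_1 = 4, rank ∂_2 = 5 ⇒ b_1 = 9 − 4 − 5 = 0; all invariant factors of ∂_2 are 1 so no torsion. So H_1 = 0.
rank ∂_2 = 5, rank ∂_3 = 0 ⇒ b_2 = 6 − 5 − 0 = 1. So H_2 = Z.

H_0 = Z,  H_1 = 0,  H_2 = Z.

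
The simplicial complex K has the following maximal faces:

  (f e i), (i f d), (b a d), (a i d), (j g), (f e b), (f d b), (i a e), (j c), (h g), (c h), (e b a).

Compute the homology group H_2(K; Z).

H_2 = Z.

Order the vertices as a < b < c < d < e < f < g < h < i < j. Listing each simplex with vertices in this order, K has dimension 2 with simplices:

  0-simplices (10): a, b, c, d, e, f, g, h, i, j
  1-simplices (16): ab, ad, ae, ai, bd, be, bf, ch, cj, df, di, ef, ei, fi, gh, gj
  2-simplices (8): abd, abe, adi, aei, bdf, bef, dfi, efi

Hence C_0 ≅ Z^10, C_1 ≅ Z^16, C_2 ≅ Z^8.

Boundary ∂_1: C_1 → C_0 sends each edge [p,q] (with p < q) to q − p.
As a 10×16 matrix over Z this has rank 8, with invariant factors (1,1,1,1,1,1,1,1).

Boundary ∂_2: C_2 → C_1 maps a triangle to the signed sum of its edges. For instance
  ∂bdf = df − bf + bd,
  ∂efi = fi − ei + ef.
The 16×8 boundary matrix has rank 7 and Smith normal form diag(1,1,1,1,1,1,1).

Reading off H_k = ker ∂_k / im ∂_{k+1}:

  H_2: rank ker ∂_2 − rank ∂_3 = (8 − 7) − 0 = 1, and there is no ∂_3, so H_2 = Z.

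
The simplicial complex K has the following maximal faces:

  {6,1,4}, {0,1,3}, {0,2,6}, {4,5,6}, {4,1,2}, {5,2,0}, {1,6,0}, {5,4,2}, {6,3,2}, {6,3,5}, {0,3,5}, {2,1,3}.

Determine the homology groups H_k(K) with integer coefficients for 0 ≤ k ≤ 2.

H_0 ≅ Z,  H_1 ≅ Z/2,  H_2 = 0.

We work with the vertex ordering 0 < 1 < 2 < 3 < 4 < 5 < 6. The simplices of K, each written with vertices in increasing order, are:

  0-simplices (7): [0], [1], [2], [3], [4], [5], [6]
  1-simplices (18): [0,1], [0,2], [0,3], [0,5], [0,6], [1,2], [1,3], [1,4], [1,6], [2,3], [2,4], [2,5], [2,6], [3,5], [3,6], [4,5], [4,6], [5,6]
  2-simplices (12): [0,1,3], [0,1,6], [0,2,5], [0,2,6], [0,3,5], [1,2,3], [1,2,4], [1,4,6], [2,3,6], [2,4,5], [3,5,6], [4,5,6]

Hence C_0 ≅ Z^7, C_1 ≅ Z^18, C_2 ≅ Z^12.

∂_1: C_1 → C_0 sends each edge [p,q] (with p < q) to q − p. For instance
  ∂[1,2] = [2] − [1].
As a 7×18 matrix over Z this has rank 6, with invariant factors (1,1,1,1,1,1).

The boundary map ∂_2: C_2 → C_1 acts by ∂[p,q,r] = [q,r] − [p,r] + [p,q]. For instance
  ∂[1,4,6] = [4,6] − [1,6] + [1,4],
  ∂[4,5,6] = [5,6] − [4,6] + [4,5].
The resulting 18×12 matrix has rank 12, and its Smith normal form has invariant factors (1,1,1,1,1,1,1,1,1,1,1,2).

Now H_k = ker ∂_k / im ∂_{k+1}, so:

  H_0: rank C_0 − rank ∂_1 = 7 − 6 = 1, and the invariant factors of ∂_1 are all 1, so H_0 = Z.
  H_1: rank ker ∂_1 − rank ∂_2 = (18 − 6) − 12 = 0, and ∂_2 has invariant factor 2 > 1, so H_1 = Z/2.
  H_2: rank ker ∂_2 − rank ∂_3 = (12 − 12) − 0 = 0, and there is no ∂_3, so H_2 = 0.

As a check, the Euler characteristic is 7 − 18 + 12 = 1, which agrees with 1 − 0 + 0 = 1.
(K is a triangulation of the real projective plane RP^2.)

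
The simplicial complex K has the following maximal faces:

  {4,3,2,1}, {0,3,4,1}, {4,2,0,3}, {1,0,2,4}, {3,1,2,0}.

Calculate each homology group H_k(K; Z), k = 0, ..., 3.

H_0 ≅ Z,  H_1 = 0,  H_2 = 0,  H_3 ≅ Z.

We work with the vertex ordering 0 < 1 < 2 < 3 < 4. The simplices of K, each written with vertices in increasing order, are:

  0-simplices (5): [0], [1], [2], [3], [4]
  1-simplices (10): [0,1], [0,2], [0,3], [0,4], [1,2], [1,3], [1,4], [2,3], [2,4], [3,4]
  2-simplices (10): [0,1,2], [0,1,3], [0,1,4], [0,2,3], [0,2,4], [0,3,4], [1,2,3], [1,2,4], [1,3,4], [2,3,4]
  3-simplices (5): [0,1,2,3], [0,1,2,4], [0,1,3,4], [0,2,3,4], [1,2,3,4]

Hence C_0 ≅ Z^5, C_1 ≅ Z^10, C_2 ≅ Z^10, C_3 ≅ Z^5.

The boundary map ∂_1: C_1 → C_0 maps an edge to its endpoints' difference, ∂[p,q] = q − p.
As a 5×10 matrix over Z this has rank 4, with invariant factors (1,1,1,1).

The boundary map ∂_2: C_2 → C_1 acts by ∂[p,q,r] = [q,r] − [p,r] + [p,q]. For instance
  ∂[0,3,4] = [3,4] − [0,4] + [0,3],
  ∂[0,1,2] = [1,2] − [0,2] + [0,1].
This gives a 10×10 integer matrix of rank 6; reducing to Smith normal form yields diagonal entries (1,1,1,1,1,1).

∂_3: C_3 → C_2 sends each 3-simplex σ to the alternating sum Σ_i (−1)^i (σ with its i-th vertex removed). For instance
  ∂[0,1,2,3] = [1,2,3] − [0,2,3] + [0,1,3] − [0,1,2],
  ∂[0,2,3,4] = [2,3,4] − [0,3,4] + [0,2,4] − [0,2,3].
The resulting 10×5 matrix has rank 4, and its Smith normal form has invariant factors (1,1,1,1).

Now H_k = ker ∂_k / im ∂_{k+1}, so:

  H_0: rank C_0 − rank ∂_1 = 5 − 4 = 1, and the invariant factors of ∂_1 are all 1, so H_0 ≅ Z.
  H_1: rank ker ∂_1 − rank ∂_2 = (10 − 4) − 6 = 0, and the invariant factors of ∂_2 are all 1, so H_1 ≅ 0.
  H_2: rank ker ∂_2 − rank ∂_3 = (10 − 6) − 4 = 0, and the invariant factors of ∂_3 are all 1, so H_2 ≅ 0.
  H_3: rank ker ∂_3 − rank ∂_4 = (5 − 4) − 0 = 1, and there is no ∂_4, so H_3 ≅ Z.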